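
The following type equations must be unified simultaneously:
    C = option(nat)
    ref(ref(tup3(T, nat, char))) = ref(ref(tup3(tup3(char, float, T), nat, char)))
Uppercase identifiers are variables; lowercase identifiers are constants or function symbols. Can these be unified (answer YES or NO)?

NO

Bind C := option(nat); no other remaining equation mentions C.
Decompose ref/1: ref(tup3(T, nat, char)) = ref(tup3(tup3(char, float, T), nat, char)).
Decompose ref/1: tup3(T, nat, char) = tup3(tup3(char, float, T), nat, char).
Decompose tup3/3: T = tup3(char, float, T),  nat = nat,  char = char.
Occurs check fails: T occurs in tup3(char, float, T); the equation T = tup3(char, float, T) has no finite solution.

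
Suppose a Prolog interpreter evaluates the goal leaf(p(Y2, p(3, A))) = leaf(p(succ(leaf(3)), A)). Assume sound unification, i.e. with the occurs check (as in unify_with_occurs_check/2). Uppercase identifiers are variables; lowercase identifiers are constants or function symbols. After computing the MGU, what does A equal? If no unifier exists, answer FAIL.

FAIL

Decompose leaf/1: p(Y2, p(3, A)) = p(succ(leaf(3)), A).
Decompose p/2: Y2 = succ(leaf(3)),  p(3, A) = A.
Bind Y2 := succ(leaf(3)); no other remaining equation mentions Y2.
Occurs check fails: A occurs in p(3, A); the equation A = p(3, A) has no finite solution.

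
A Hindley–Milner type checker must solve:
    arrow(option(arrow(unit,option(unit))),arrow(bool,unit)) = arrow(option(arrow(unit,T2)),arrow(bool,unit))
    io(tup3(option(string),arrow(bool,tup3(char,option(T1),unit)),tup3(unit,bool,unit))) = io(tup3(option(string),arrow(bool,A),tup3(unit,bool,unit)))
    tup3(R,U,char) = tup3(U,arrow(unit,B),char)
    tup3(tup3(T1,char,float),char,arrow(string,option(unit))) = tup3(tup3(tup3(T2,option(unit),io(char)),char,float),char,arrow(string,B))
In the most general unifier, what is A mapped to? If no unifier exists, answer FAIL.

tup3(char,option(tup3(option(unit),option(unit),io(char))),unit)

Decompose arrow/2: option(arrow(unit,option(unit))) = option(arrow(unit,T2)),  arrow(bool,unit) = arrow(bool,unit).
Decompose option/1: arrow(unit,option(unit)) = arrow(unit,T2).
Decompose arrow/2: unit = unit,  option(unit) = T2.
Delete trivial equation unit = unit.
Bind T2 := option(unit); substituting into the one remaining equation that mentions T2 gives: tup3(tup3(T1,char,float),char,arrow(string,option(unit))) = tup3(tup3(tup3(option(unit),option(unit),io(char)),char,float),char,arrow(string,B)).
Delete trivial equation arrow(bool,unit) = arrow(bool,unit).
Decompose io/1: tup3(option(string),arrow(bool,tup3(char,option(T1),unit)),tup3(unit,bool,unit)) = tup3(option(string),arrow(bool,A),tup3(unit,bool,unit)).
Decompose tup3/3: option(string) = option(string),  arrow(bool,tup3(char,option(T1),unit)) = arrow(bool,A),  tup3(unit,bool,unit) = tup3(unit,bool,unit).
Delete trivial equation option(string) = option(string).
Decompose arrow/2: bool = bool,  tup3(char,option(T1),unit) = A.
Delete trivial equation bool = bool.
Bind A := tup3(char,option(T1),unit); no other remaining equation mentions A.
Delete trivial equation tup3(unit,bool,unit) = tup3(unit,bool,unit).
Decompose tup3/3: R = U,  U = arrow(unit,B),  char = char.
Bind R := U; no other remaining equation mentions R.
Bind U := arrow(unit,B); no other remaining equation mentions U. Substituting into the earlier binding gives R := arrow(unit,B).
Delete trivial equation char = char.
Decompose tup3/3: tup3(T1,char,float) = tup3(tup3(option(unit),option(unit),io(char)),char,float),  char = char,  arrow(string,option(unit)) = arrow(string,B).
Decompose tup3/3: T1 = tup3(option(unit),option(unit),io(char)),  char = char,  float = float.
Bind T1 := tup3(option(unit),option(unit),io(char)); no other remaining equation mentions T1. Substituting into the earlier binding gives A := tup3(char,option(tup3(option(unit),option(unit),io(char))),unit).
Delete trivial equation char = char.
Delete trivial equation float = float.
Delete trivial equation char = char.
Decompose arrow/2: string = string,  option(unit) = B.
Delete trivial equation string = string.
Bind B := option(unit). Substituting into the earlier bindings gives R := arrow(unit,option(unit)), U := arrow(unit,option(unit)).
MGU = { T2 := option(unit), A := tup3(char,option(tup3(option(unit),option(unit),io(char))),unit), R := arrow(unit,option(unit)), U := arrow(unit,option(unit)), T1 := tup3(option(unit),option(unit),io(char)), B := option(unit) }, so A := tup3(char,option(tup3(option(unit),option(unit),io(char))),unit).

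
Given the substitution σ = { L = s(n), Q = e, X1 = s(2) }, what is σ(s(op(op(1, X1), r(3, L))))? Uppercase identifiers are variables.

Replace each occurrence of L with s(n).
Replace each occurrence of X1 with s(2).
Result: s(op(op(1, s(2)), r(3, s(n)))).

s(op(op(1, s(2)), r(3, s(n))))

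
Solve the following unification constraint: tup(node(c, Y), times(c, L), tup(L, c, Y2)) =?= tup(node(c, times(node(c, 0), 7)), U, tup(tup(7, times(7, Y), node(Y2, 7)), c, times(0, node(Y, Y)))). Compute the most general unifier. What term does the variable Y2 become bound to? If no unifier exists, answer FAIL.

times(0, node(times(node(c, 0), 7), times(node(c, 0), 7)))

Decompose tup/3: node(c, Y) =?= node(c, times(node(c, 0), 7)),  times(c, L) =?= U,  tup(L, c, Y2) =?= tup(tup(7, times(7, Y), node(Y2, 7)), c, times(0, node(Y, Y))).
Decompose node/2: c =?= c,  Y =?= times(node(c, 0), 7).
Delete trivial equation c =?= c.
Bind Y := times(node(c, 0), 7); substituting into the one remaining equation that mentions Y gives: tup(L, c, Y2) =?= tup(tup(7, times(7, times(node(c, 0), 7)), node(Y2, 7)), c, times(0, node(times(node(c, 0), 7), times(node(c, 0), 7)))).
Bind U := times(c, L); no other remaining equation mentions U.
Decompose tup/3: L =?= tup(7, times(7, times(node(c, 0), 7)), node(Y2, 7)),  c =?= c,  Y2 =?= times(0, node(times(node(c, 0), 7), times(node(c, 0), 7))).
Bind L := tup(7, times(7, times(node(c, 0), 7)), node(Y2, 7)); no other remaining equation mentions L. Substituting into the earlier binding gives U := times(c, tup(7, times(7, times(node(c, 0), 7)), node(Y2, 7))).
Delete trivial equation c =?= c.
Bind Y2 := times(0, node(times(node(c, 0), 7), times(node(c, 0), 7))). Substituting into the earlier bindings gives U := times(c, tup(7, times(7, times(node(c, 0), 7)), node(times(0, node(times(node(c, 0), 7), times(node(c, 0), 7))), 7))), L := tup(7, times(7, times(node(c, 0), 7)), node(times(0, node(times(node(c, 0), 7), times(node(c, 0), 7))), 7)).
MGU = { Y -> times(node(c, 0), 7), U -> times(c, tup(7, times(7, times(node(c, 0), 7)), node(times(0, node(times(node(c, 0), 7), times(node(c, 0), 7))), 7))), L -> tup(7, times(7, times(node(c, 0), 7)), node(times(0, node(times(node(c, 0), 7), times(node(c, 0), 7))), 7)), Y2 -> times(0, node(times(node(c, 0), 7), times(node(c, 0), 7))) }, so Y2 -> times(0, node(times(node(c, 0), 7), times(node(c, 0), 7))).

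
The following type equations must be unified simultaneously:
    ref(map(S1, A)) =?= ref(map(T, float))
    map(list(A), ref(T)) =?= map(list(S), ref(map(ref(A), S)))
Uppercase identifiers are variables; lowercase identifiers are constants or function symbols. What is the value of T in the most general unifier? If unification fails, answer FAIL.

map(ref(float), float)

Decompose ref/1: map(S1, A) =?= map(T, float).
Decompose map/2: S1 =?= T,  A =?= float.
Bind S1 := T; no other remaining equation mentions S1.
Bind A := float; substituting into the remaining equation gives: map(list(float), ref(T)) =?= map(list(S), ref(map(ref(float), S))).
Decompose map/2: list(float) =?= list(S),  ref(T) =?= ref(map(ref(float), S)).
Decompose list/1: float =?= S.
Bind S := float; substituting into the remaining equation gives: ref(T) =?= ref(map(ref(float), float)).
Decompose ref/1: T =?= map(ref(float), float).
Bind T := map(ref(float), float). Substituting into the earlier binding gives S1 := map(ref(float), float).
MGU = { S1 := map(ref(float), float), A := float, S := float, T := map(ref(float), float) }, so T := map(ref(float), float).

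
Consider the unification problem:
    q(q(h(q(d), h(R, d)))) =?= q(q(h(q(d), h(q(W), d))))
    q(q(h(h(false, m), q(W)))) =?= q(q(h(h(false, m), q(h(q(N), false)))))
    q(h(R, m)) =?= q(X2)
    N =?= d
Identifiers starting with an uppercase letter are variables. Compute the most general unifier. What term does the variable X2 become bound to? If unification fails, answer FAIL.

Decompose q/1: q(h(q(d), h(R, d))) =?= q(h(q(d), h(q(W), d))).
Decompose q/1: h(q(d), h(R, d)) =?= h(q(d), h(q(W), d)).
Decompose h/2: q(d) =?= q(d),  h(R, d) =?= h(q(W), d).
Delete trivial equation q(d) =?= q(d).
Decompose h/2: R =?= q(W),  d =?= d.
Bind R := q(W); substituting into the one remaining equation that mentions R gives: q(h(q(W), m)) =?= q(X2).
Delete trivial equation d =?= d.
Decompose q/1: q(h(h(false, m), q(W))) =?= q(h(h(false, m), q(h(q(N), false)))).
Decompose q/1: h(h(false, m), q(W)) =?= h(h(false, m), q(h(q(N), false))).
Decompose h/2: h(false, m) =?= h(false, m),  q(W) =?= q(h(q(N), false)).
Delete trivial equation h(false, m) =?= h(false, m).
Decompose q/1: W =?= h(q(N), false).
Bind W := h(q(N), false); substituting into the one remaining equation that mentions W gives: q(h(q(h(q(N), false)), m)) =?= q(X2). Substituting into the earlier binding gives R := q(h(q(N), false)).
Decompose q/1: h(q(h(q(N), false)), m) =?= X2.
Bind X2 := h(q(h(q(N), false)), m); no other remaining equation mentions X2.
Bind N := d. Substituting into the earlier bindings gives R := q(h(q(d), false)), W := h(q(d), false), X2 := h(q(h(q(d), false)), m).
MGU = { R ↦ q(h(q(d), false)), W ↦ h(q(d), false), X2 ↦ h(q(h(q(d), false)), m), N ↦ d }, so X2 ↦ h(q(h(q(d), false)), m).

h(q(h(q(d), false)), m)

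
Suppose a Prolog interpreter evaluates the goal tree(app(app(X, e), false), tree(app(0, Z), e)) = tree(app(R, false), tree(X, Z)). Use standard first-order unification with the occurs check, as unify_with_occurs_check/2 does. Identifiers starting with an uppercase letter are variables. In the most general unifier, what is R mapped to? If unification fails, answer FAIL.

app(app(0, e), e)

Decompose tree/2: app(app(X, e), false) = app(R, false),  tree(app(0, Z), e) = tree(X, Z).
Decompose app/2: app(X, e) = R,  false = false.
Bind R := app(X, e); no other remaining equation mentions R.
Delete trivial equation false = false.
Decompose tree/2: app(0, Z) = X,  e = Z.
Bind X := app(0, Z); no other remaining equation mentions X. Substituting into the earlier binding gives R := app(app(0, Z), e).
Bind Z := e. Substituting into the earlier bindings gives R := app(app(0, e), e), X := app(0, e).
MGU = { R ↦ app(app(0, e), e), X ↦ app(0, e), Z ↦ e }, so R ↦ app(app(0, e), e).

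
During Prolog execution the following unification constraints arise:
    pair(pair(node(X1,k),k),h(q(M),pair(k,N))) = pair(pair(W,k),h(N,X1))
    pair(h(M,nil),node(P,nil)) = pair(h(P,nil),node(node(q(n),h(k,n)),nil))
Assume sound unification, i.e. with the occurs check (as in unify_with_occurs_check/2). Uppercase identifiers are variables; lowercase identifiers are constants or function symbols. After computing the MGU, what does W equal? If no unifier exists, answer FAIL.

Decompose pair/2: pair(node(X1,k),k) = pair(W,k),  h(q(M),pair(k,N)) = h(N,X1).
Decompose pair/2: node(X1,k) = W,  k = k.
Bind W := node(X1,k); no other remaining equation mentions W.
Delete trivial equation k = k.
Decompose h/2: q(M) = N,  pair(k,N) = X1.
Bind N := q(M); substituting into the one remaining equation that mentions N gives: pair(k,q(M)) = X1.
Bind X1 := pair(k,q(M)); no other remaining equation mentions X1. Substituting into the earlier binding gives W := node(pair(k,q(M)),k).
Decompose pair/2: h(M,nil) = h(P,nil),  node(P,nil) = node(node(q(n),h(k,n)),nil).
Decompose h/2: M = P,  nil = nil.
Bind M := P; no other remaining equation mentions M. Substituting into the earlier bindings gives W := node(pair(k,q(P)),k), N := q(P), X1 := pair(k,q(P)).
Delete trivial equation nil = nil.
Decompose node/2: P = node(q(n),h(k,n)),  nil = nil.
Bind P := node(q(n),h(k,n)); no other remaining equation mentions P. Substituting into the earlier bindings gives W := node(pair(k,q(node(q(n),h(k,n)))),k), N := q(node(q(n),h(k,n))), X1 := pair(k,q(node(q(n),h(k,n)))), M := node(q(n),h(k,n)).
Delete trivial equation nil = nil.
MGU = { W -> node(pair(k,q(node(q(n),h(k,n)))),k), N -> q(node(q(n),h(k,n))), X1 -> pair(k,q(node(q(n),h(k,n)))), M -> node(q(n),h(k,n)), P -> node(q(n),h(k,n)) }, so W -> node(pair(k,q(node(q(n),h(k,n)))),k).

node(pair(k,q(node(q(n),h(k,n)))),k)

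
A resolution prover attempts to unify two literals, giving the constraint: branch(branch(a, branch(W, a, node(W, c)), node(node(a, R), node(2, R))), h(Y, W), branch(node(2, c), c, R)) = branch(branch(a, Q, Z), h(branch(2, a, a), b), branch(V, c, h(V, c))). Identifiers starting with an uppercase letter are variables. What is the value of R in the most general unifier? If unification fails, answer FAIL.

Decompose branch/3: branch(a, branch(W, a, node(W, c)), node(node(a, R), node(2, R))) = branch(a, Q, Z),  h(Y, W) = h(branch(2, a, a), b),  branch(node(2, c), c, R) = branch(V, c, h(V, c)).
Decompose branch/3: a = a,  branch(W, a, node(W, c)) = Q,  node(node(a, R), node(2, R)) = Z.
Delete trivial equation a = a.
Bind Q := branch(W, a, node(W, c)); no other remaining equation mentions Q.
Bind Z := node(node(a, R), node(2, R)); no other remaining equation mentions Z.
Decompose h/2: Y = branch(2, a, a),  W = b.
Bind Y := branch(2, a, a); no other remaining equation mentions Y.
Bind W := b; no other remaining equation mentions W. Substituting into the earlier binding gives Q := branch(b, a, node(b, c)).
Decompose branch/3: node(2, c) = V,  c = c,  R = h(V, c).
Bind V := node(2, c); substituting into the one remaining equation that mentions V gives: R = h(node(2, c), c).
Delete trivial equation c = c.
Bind R := h(node(2, c), c). Substituting into the earlier binding gives Z := node(node(a, h(node(2, c), c)), node(2, h(node(2, c), c))).
MGU = { Q -> branch(b, a, node(b, c)), Z -> node(node(a, h(node(2, c), c)), node(2, h(node(2, c), c))), Y -> branch(2, a, a), W -> b, V -> node(2, c), R -> h(node(2, c), c) }, so R -> h(node(2, c), c).

h(node(2, c), c)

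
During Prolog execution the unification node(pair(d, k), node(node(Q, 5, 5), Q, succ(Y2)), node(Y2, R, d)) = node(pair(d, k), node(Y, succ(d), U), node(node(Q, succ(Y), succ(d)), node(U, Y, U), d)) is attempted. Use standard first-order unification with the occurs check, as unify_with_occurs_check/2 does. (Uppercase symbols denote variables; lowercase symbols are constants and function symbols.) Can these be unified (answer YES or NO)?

Decompose node/3: pair(d, k) = pair(d, k),  node(node(Q, 5, 5), Q, succ(Y2)) = node(Y, succ(d), U),  node(Y2, R, d) = node(node(Q, succ(Y), succ(d)), node(U, Y, U), d).
Delete trivial equation pair(d, k) = pair(d, k).
Decompose node/3: node(Q, 5, 5) = Y,  Q = succ(d),  succ(Y2) = U.
Bind Y := node(Q, 5, 5); substituting into the one remaining equation that mentions Y gives: node(Y2, R, d) = node(node(Q, succ(node(Q, 5, 5)), succ(d)), node(U, node(Q, 5, 5), U), d).
Bind Q := succ(d); substituting into the one remaining equation that mentions Q gives: node(Y2, R, d) = node(node(succ(d), succ(node(succ(d), 5, 5)), succ(d)), node(U, node(succ(d), 5, 5), U), d). Substituting into the earlier binding gives Y := node(succ(d), 5, 5).
Bind U := succ(Y2); substituting into the remaining equation gives: node(Y2, R, d) = node(node(succ(d), succ(node(succ(d), 5, 5)), succ(d)), node(succ(Y2), node(succ(d), 5, 5), succ(Y2)), d).
Decompose node/3: Y2 = node(succ(d), succ(node(succ(d), 5, 5)), succ(d)),  R = node(succ(Y2), node(succ(d), 5, 5), succ(Y2)),  d = d.
Bind Y2 := node(succ(d), succ(node(succ(d), 5, 5)), succ(d)); substituting into the one remaining equation that mentions Y2 gives: R = node(succ(node(succ(d), succ(node(succ(d), 5, 5)), succ(d))), node(succ(d), 5, 5), succ(node(succ(d), succ(node(succ(d), 5, 5)), succ(d)))). Substituting into the earlier binding gives U := succ(node(succ(d), succ(node(succ(d), 5, 5)), succ(d))).
Bind R := node(succ(node(succ(d), succ(node(succ(d), 5, 5)), succ(d))), node(succ(d), 5, 5), succ(node(succ(d), succ(node(succ(d), 5, 5)), succ(d)))); no other remaining equation mentions R.
Delete trivial equation d = d.
No equations remain and no clash or occurs-check failure arose, so a unifier exists.

YES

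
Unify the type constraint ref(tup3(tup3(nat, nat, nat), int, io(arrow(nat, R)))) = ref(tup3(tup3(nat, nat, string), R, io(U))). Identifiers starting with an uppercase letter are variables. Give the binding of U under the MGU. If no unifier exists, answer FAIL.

Decompose ref/1: tup3(tup3(nat, nat, nat), int, io(arrow(nat, R))) = tup3(tup3(nat, nat, string), R, io(U)).
Decompose tup3/3: tup3(nat, nat, nat) = tup3(nat, nat, string),  int = R,  io(arrow(nat, R)) = io(U).
Decompose tup3/3: nat = nat,  nat = nat,  nat = string.
Delete trivial equation nat = nat.
Delete trivial equation nat = nat.
Clash: constants nat and string differ; no unifier exists.

FAIL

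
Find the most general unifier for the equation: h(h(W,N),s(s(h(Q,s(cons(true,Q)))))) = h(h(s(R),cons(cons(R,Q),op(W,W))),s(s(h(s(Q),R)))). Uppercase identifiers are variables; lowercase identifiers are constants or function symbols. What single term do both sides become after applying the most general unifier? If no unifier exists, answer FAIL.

Decompose h/2: h(W,N) = h(s(R),cons(cons(R,Q),op(W,W))),  s(s(h(Q,s(cons(true,Q))))) = s(s(h(s(Q),R))).
Decompose h/2: W = s(R),  N = cons(cons(R,Q),op(W,W)).
Bind W := s(R); substituting into the one remaining equation that mentions W gives: N = cons(cons(R,Q),op(s(R),s(R))).
Bind N := cons(cons(R,Q),op(s(R),s(R))); no other remaining equation mentions N.
Decompose s/1: s(h(Q,s(cons(true,Q)))) = s(h(s(Q),R)).
Decompose s/1: h(Q,s(cons(true,Q))) = h(s(Q),R).
Decompose h/2: Q = s(Q),  s(cons(true,Q)) = R.
Occurs check fails: Q occurs in s(Q); the equation Q = s(Q) has no finite solution.

FAIL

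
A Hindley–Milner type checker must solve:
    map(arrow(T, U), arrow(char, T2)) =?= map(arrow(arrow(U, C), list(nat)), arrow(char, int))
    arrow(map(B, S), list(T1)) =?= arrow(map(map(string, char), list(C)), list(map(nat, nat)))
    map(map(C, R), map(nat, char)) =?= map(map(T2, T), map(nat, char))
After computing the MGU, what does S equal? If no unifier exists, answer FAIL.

Decompose map/2: arrow(T, U) =?= arrow(arrow(U, C), list(nat)),  arrow(char, T2) =?= arrow(char, int).
Decompose arrow/2: T =?= arrow(U, C),  U =?= list(nat).
Bind T := arrow(U, C); substituting into the one remaining equation that mentions T gives: map(map(C, R), map(nat, char)) =?= map(map(T2, arrow(U, C)), map(nat, char)).
Bind U := list(nat); substituting into the one remaining equation that mentions U gives: map(map(C, R), map(nat, char)) =?= map(map(T2, arrow(list(nat), C)), map(nat, char)). Substituting into the earlier binding gives T := arrow(list(nat), C).
Decompose arrow/2: char =?= char,  T2 =?= int.
Delete trivial equation char =?= char.
Bind T2 := int; substituting into the one remaining equation that mentions T2 gives: map(map(C, R), map(nat, char)) =?= map(map(int, arrow(list(nat), C)), map(nat, char)).
Decompose arrow/2: map(B, S) =?= map(map(string, char), list(C)),  list(T1) =?= list(map(nat, nat)).
Decompose map/2: B =?= map(string, char),  S =?= list(C).
Bind B := map(string, char); no other remaining equation mentions B.
Bind S := list(C); no other remaining equation mentions S.
Decompose list/1: T1 =?= map(nat, nat).
Bind T1 := map(nat, nat); no other remaining equation mentions T1.
Decompose map/2: map(C, R) =?= map(int, arrow(list(nat), C)),  map(nat, char) =?= map(nat, char).
Decompose map/2: C =?= int,  R =?= arrow(list(nat), C).
Bind C := int; substituting into the one remaining equation that mentions C gives: R =?= arrow(list(nat), int). Substituting into the earlier bindings gives T := arrow(list(nat), int), S := list(int).
Bind R := arrow(list(nat), int); no other remaining equation mentions R.
Delete trivial equation map(nat, char) =?= map(nat, char).
MGU = { T ↦ arrow(list(nat), int), U ↦ list(nat), T2 ↦ int, B ↦ map(string, char), S ↦ list(int), T1 ↦ map(nat, nat), C ↦ int, R ↦ arrow(list(nat), int) }, so S ↦ list(int).

list(int)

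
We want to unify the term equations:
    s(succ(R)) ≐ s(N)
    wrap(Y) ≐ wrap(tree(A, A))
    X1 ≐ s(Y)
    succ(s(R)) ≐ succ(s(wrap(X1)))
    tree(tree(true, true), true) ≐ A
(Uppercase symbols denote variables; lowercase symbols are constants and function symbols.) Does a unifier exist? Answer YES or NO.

YES

Decompose s/1: succ(R) ≐ N.
Bind N := succ(R); no other remaining equation mentions N.
Decompose wrap/1: Y ≐ tree(A, A).
Bind Y := tree(A, A); substituting into the one remaining equation that mentions Y gives: X1 ≐ s(tree(A, A)).
Bind X1 := s(tree(A, A)); substituting into the one remaining equation that mentions X1 gives: succ(s(R)) ≐ succ(s(wrap(s(tree(A, A))))).
Decompose succ/1: s(R) ≐ s(wrap(s(tree(A, A)))).
Decompose s/1: R ≐ wrap(s(tree(A, A))).
Bind R := wrap(s(tree(A, A))); no other remaining equation mentions R. Substituting into the earlier binding gives N := succ(wrap(s(tree(A, A)))).
Bind A := tree(tree(true, true), true). Substituting into the earlier bindings gives N := succ(wrap(s(tree(tree(tree(true, true), true), tree(tree(true, true), true))))), Y := tree(tree(tree(true, true), true), tree(tree(true, true), true)), X1 := s(tree(tree(tree(true, true), true), tree(tree(true, true), true))), R := wrap(s(tree(tree(tree(true, true), true), tree(tree(true, true), true)))).
No equations remain and no clash or occurs-check failure arose, so a unifier exists.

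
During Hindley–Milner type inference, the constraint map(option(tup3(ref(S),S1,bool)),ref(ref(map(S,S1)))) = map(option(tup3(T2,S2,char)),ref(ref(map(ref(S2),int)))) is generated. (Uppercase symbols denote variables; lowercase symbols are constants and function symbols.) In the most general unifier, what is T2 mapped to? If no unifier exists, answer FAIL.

Decompose map/2: option(tup3(ref(S),S1,bool)) = option(tup3(T2,S2,char)),  ref(ref(map(S,S1))) = ref(ref(map(ref(S2),int))).
Decompose option/1: tup3(ref(S),S1,bool) = tup3(T2,S2,char).
Decompose tup3/3: ref(S) = T2,  S1 = S2,  bool = char.
Bind T2 := ref(S); no other remaining equation mentions T2.
Bind S1 := S2; substituting into the one remaining equation that mentions S1 gives: ref(ref(map(S,S2))) = ref(ref(map(ref(S2),int))).
Clash: constants bool and char differ; no unifier exists.

FAIL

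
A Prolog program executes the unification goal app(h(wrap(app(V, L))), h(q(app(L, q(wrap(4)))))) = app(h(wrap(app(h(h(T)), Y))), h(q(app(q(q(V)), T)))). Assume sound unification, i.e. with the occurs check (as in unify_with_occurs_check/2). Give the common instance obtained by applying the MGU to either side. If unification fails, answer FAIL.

Decompose app/2: h(wrap(app(V, L))) = h(wrap(app(h(h(T)), Y))),  h(q(app(L, q(wrap(4))))) = h(q(app(q(q(V)), T))).
Decompose h/1: wrap(app(V, L)) = wrap(app(h(h(T)), Y)).
Decompose wrap/1: app(V, L) = app(h(h(T)), Y).
Decompose app/2: V = h(h(T)),  L = Y.
Bind V := h(h(T)); substituting into the one remaining equation that mentions V gives: h(q(app(L, q(wrap(4))))) = h(q(app(q(q(h(h(T)))), T))).
Bind L := Y; substituting into the remaining equation gives: h(q(app(Y, q(wrap(4))))) = h(q(app(q(q(h(h(T)))), T))).
Decompose h/1: q(app(Y, q(wrap(4)))) = q(app(q(q(h(h(T)))), T)).
Decompose q/1: app(Y, q(wrap(4))) = app(q(q(h(h(T)))), T).
Decompose app/2: Y = q(q(h(h(T)))),  q(wrap(4)) = T.
Bind Y := q(q(h(h(T)))); no other remaining equation mentions Y. Substituting into the earlier binding gives L := q(q(h(h(T)))).
Bind T := q(wrap(4)). Substituting into the earlier bindings gives V := h(h(q(wrap(4)))), L := q(q(h(h(q(wrap(4)))))), Y := q(q(h(h(q(wrap(4)))))).
Applying the MGU to either side gives app(h(wrap(app(h(h(q(wrap(4)))), q(q(h(h(q(wrap(4))))))))), h(q(app(q(q(h(h(q(wrap(4)))))), q(wrap(4)))))).

app(h(wrap(app(h(h(q(wrap(4)))), q(q(h(h(q(wrap(4))))))))), h(q(app(q(q(h(h(q(wrap(4)))))), q(wrap(4))))))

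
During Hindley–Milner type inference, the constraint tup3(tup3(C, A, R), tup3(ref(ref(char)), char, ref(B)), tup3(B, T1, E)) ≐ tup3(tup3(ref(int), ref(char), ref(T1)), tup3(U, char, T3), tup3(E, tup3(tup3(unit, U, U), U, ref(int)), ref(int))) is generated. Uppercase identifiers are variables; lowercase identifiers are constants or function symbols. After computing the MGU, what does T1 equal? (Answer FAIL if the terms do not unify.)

tup3(tup3(unit, ref(ref(char)), ref(ref(char))), ref(ref(char)), ref(int))

Decompose tup3/3: tup3(C, A, R) ≐ tup3(ref(int), ref(char), ref(T1)),  tup3(ref(ref(char)), char, ref(B)) ≐ tup3(U, char, T3),  tup3(B, T1, E) ≐ tup3(E, tup3(tup3(unit, U, U), U, ref(int)), ref(int)).
Decompose tup3/3: C ≐ ref(int),  A ≐ ref(char),  R ≐ ref(T1).
Bind C := ref(int); no other remaining equation mentions C.
Bind A := ref(char); no other remaining equation mentions A.
Bind R := ref(T1); no other remaining equation mentions R.
Decompose tup3/3: ref(ref(char)) ≐ U,  char ≐ char,  ref(B) ≐ T3.
Bind U := ref(ref(char)); substituting into the one remaining equation that mentions U gives: tup3(B, T1, E) ≐ tup3(E, tup3(tup3(unit, ref(ref(char)), ref(ref(char))), ref(ref(char)), ref(int)), ref(int)).
Delete trivial equation char ≐ char.
Bind T3 := ref(B); no other remaining equation mentions T3.
Decompose tup3/3: B ≐ E,  T1 ≐ tup3(tup3(unit, ref(ref(char)), ref(ref(char))), ref(ref(char)), ref(int)),  E ≐ ref(int).
Bind B := E; no other remaining equation mentions B. Substituting into the earlier binding gives T3 := ref(E).
Bind T1 := tup3(tup3(unit, ref(ref(char)), ref(ref(char))), ref(ref(char)), ref(int)); no other remaining equation mentions T1. Substituting into the earlier binding gives R := ref(tup3(tup3(unit, ref(ref(char)), ref(ref(char))), ref(ref(char)), ref(int))).
Bind E := ref(int). Substituting into the earlier bindings gives T3 := ref(ref(int)), B := ref(int).
MGU = { C -> ref(int), A -> ref(char), R -> ref(tup3(tup3(unit, ref(ref(char)), ref(ref(char))), ref(ref(char)), ref(int))), U -> ref(ref(char)), T3 -> ref(ref(int)), B -> ref(int), T1 -> tup3(tup3(unit, ref(ref(char)), ref(ref(char))), ref(ref(char)), ref(int)), E -> ref(int) }, so T1 -> tup3(tup3(unit, ref(ref(char)), ref(ref(char))), ref(ref(char)), ref(int)).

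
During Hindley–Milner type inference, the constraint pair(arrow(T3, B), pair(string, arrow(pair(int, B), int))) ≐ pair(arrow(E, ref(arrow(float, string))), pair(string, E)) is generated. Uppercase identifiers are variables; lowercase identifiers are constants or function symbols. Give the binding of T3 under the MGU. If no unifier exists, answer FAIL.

arrow(pair(int, ref(arrow(float, string))), int)

Decompose pair/2: arrow(T3, B) ≐ arrow(E, ref(arrow(float, string))),  pair(string, arrow(pair(int, B), int)) ≐ pair(string, E).
Decompose arrow/2: T3 ≐ E,  B ≐ ref(arrow(float, string)).
Bind T3 := E; no other remaining equation mentions T3.
Bind B := ref(arrow(float, string)); substituting into the remaining equation gives: pair(string, arrow(pair(int, ref(arrow(float, string))), int)) ≐ pair(string, E).
Decompose pair/2: string ≐ string,  arrow(pair(int, ref(arrow(float, string))), int) ≐ E.
Delete trivial equation string ≐ string.
Bind E := arrow(pair(int, ref(arrow(float, string))), int). Substituting into the earlier binding gives T3 := arrow(pair(int, ref(arrow(float, string))), int).
MGU = { T3 ↦ arrow(pair(int, ref(arrow(float, string))), int), B ↦ ref(arrow(float, string)), E ↦ arrow(pair(int, ref(arrow(float, string))), int) }, so T3 ↦ arrow(pair(int, ref(arrow(float, string))), int).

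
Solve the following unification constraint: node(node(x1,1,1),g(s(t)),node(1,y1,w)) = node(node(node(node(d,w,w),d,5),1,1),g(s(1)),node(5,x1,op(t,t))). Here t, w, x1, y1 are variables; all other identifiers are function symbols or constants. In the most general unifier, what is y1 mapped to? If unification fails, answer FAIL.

Decompose node/3: node(x1,1,1) = node(node(node(d,w,w),d,5),1,1),  g(s(t)) = g(s(1)),  node(1,y1,w) = node(5,x1,op(t,t)).
Decompose node/3: x1 = node(node(d,w,w),d,5),  1 = 1,  1 = 1.
Bind x1 := node(node(d,w,w),d,5); substituting into the one remaining equation that mentions x1 gives: node(1,y1,w) = node(5,node(node(d,w,w),d,5),op(t,t)).
Delete trivial equation 1 = 1.
Delete trivial equation 1 = 1.
Decompose g/1: s(t) = s(1).
Decompose s/1: t = 1.
Bind t := 1; substituting into the remaining equation gives: node(1,y1,w) = node(5,node(node(d,w,w),d,5),op(1,1)).
Decompose node/3: 1 = 5,  y1 = node(node(d,w,w),d,5),  w = op(1,1).
Clash: constants 1 and 5 differ; no unifier exists.

FAIL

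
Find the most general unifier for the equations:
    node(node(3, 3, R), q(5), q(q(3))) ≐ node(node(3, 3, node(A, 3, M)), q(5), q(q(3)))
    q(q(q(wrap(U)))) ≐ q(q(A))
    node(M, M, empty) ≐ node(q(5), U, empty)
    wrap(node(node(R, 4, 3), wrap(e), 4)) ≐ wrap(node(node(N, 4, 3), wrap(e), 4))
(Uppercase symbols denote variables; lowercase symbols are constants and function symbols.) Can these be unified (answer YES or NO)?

YES

Decompose node/3: node(3, 3, R) ≐ node(3, 3, node(A, 3, M)),  q(5) ≐ q(5),  q(q(3)) ≐ q(q(3)).
Decompose node/3: 3 ≐ 3,  3 ≐ 3,  R ≐ node(A, 3, M).
Delete trivial equation 3 ≐ 3.
Delete trivial equation 3 ≐ 3.
Bind R := node(A, 3, M); substituting into the one remaining equation that mentions R gives: wrap(node(node(node(A, 3, M), 4, 3), wrap(e), 4)) ≐ wrap(node(node(N, 4, 3), wrap(e), 4)).
Delete trivial equation q(5) ≐ q(5).
Delete trivial equation q(q(3)) ≐ q(q(3)).
Decompose q/1: q(q(wrap(U))) ≐ q(A).
Decompose q/1: q(wrap(U)) ≐ A.
Bind A := q(wrap(U)); substituting into the one remaining equation that mentions A gives: wrap(node(node(node(q(wrap(U)), 3, M), 4, 3), wrap(e), 4)) ≐ wrap(node(node(N, 4, 3), wrap(e), 4)). Substituting into the earlier binding gives R := node(q(wrap(U)), 3, M).
Decompose node/3: M ≐ q(5),  M ≐ U,  empty ≐ empty.
Bind M := q(5); substituting into the 2 remaining equations that mention M gives: q(5) ≐ U,  wrap(node(node(node(q(wrap(U)), 3, q(5)), 4, 3), wrap(e), 4)) ≐ wrap(node(node(N, 4, 3), wrap(e), 4)). Substituting into the earlier binding gives R := node(q(wrap(U)), 3, q(5)).
Bind U := q(5); substituting into the one remaining equation that mentions U gives: wrap(node(node(node(q(wrap(q(5))), 3, q(5)), 4, 3), wrap(e), 4)) ≐ wrap(node(node(N, 4, 3), wrap(e), 4)). Substituting into the earlier bindings gives R := node(q(wrap(q(5))), 3, q(5)), A := q(wrap(q(5))).
Delete trivial equation empty ≐ empty.
Decompose wrap/1: node(node(node(q(wrap(q(5))), 3, q(5)), 4, 3), wrap(e), 4) ≐ node(node(N, 4, 3), wrap(e), 4).
Decompose node/3: node(node(q(wrap(q(5))), 3, q(5)), 4, 3) ≐ node(N, 4, 3),  wrap(e) ≐ wrap(e),  4 ≐ 4.
Decompose node/3: node(q(wrap(q(5))), 3, q(5)) ≐ N,  4 ≐ 4,  3 ≐ 3.
Bind N := node(q(wrap(q(5))), 3, q(5)); no other remaining equation mentions N.
Delete trivial equation 4 ≐ 4.
Delete trivial equation 3 ≐ 3.
Delete trivial equation wrap(e) ≐ wrap(e).
Delete trivial equation 4 ≐ 4.
No equations remain and no clash or occurs-check failure arose, so a unifier exists.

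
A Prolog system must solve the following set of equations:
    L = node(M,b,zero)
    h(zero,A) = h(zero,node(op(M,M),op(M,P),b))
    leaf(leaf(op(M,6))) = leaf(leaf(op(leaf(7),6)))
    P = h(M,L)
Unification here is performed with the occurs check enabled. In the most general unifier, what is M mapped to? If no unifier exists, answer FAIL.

Bind L := node(M,b,zero); substituting into the one remaining equation that mentions L gives: P = h(M,node(M,b,zero)).
Decompose h/2: zero = zero,  A = node(op(M,M),op(M,P),b).
Delete trivial equation zero = zero.
Bind A := node(op(M,M),op(M,P),b); no other remaining equation mentions A.
Decompose leaf/1: leaf(op(M,6)) = leaf(op(leaf(7),6)).
Decompose leaf/1: op(M,6) = op(leaf(7),6).
Decompose op/2: M = leaf(7),  6 = 6.
Bind M := leaf(7); substituting into the one remaining equation that mentions M gives: P = h(leaf(7),node(leaf(7),b,zero)). Substituting into the earlier bindings gives L := node(leaf(7),b,zero), A := node(op(leaf(7),leaf(7)),op(leaf(7),P),b).
Delete trivial equation 6 = 6.
Bind P := h(leaf(7),node(leaf(7),b,zero)). Substituting into the earlier binding gives A := node(op(leaf(7),leaf(7)),op(leaf(7),h(leaf(7),node(leaf(7),b,zero))),b).
MGU = { L ↦ node(leaf(7),b,zero), A ↦ node(op(leaf(7),leaf(7)),op(leaf(7),h(leaf(7),node(leaf(7),b,zero))),b), M ↦ leaf(7), P ↦ h(leaf(7),node(leaf(7),b,zero)) }, so M ↦ leaf(7).

leaf(7)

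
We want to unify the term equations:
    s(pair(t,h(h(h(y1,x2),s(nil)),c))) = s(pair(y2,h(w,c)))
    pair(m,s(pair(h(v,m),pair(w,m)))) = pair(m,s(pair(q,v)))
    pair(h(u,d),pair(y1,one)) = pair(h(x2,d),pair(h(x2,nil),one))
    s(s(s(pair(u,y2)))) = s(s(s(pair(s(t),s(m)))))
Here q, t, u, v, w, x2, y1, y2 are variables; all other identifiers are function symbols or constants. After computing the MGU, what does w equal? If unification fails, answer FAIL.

h(h(h(s(s(m)),nil),s(s(m))),s(nil))

Decompose s/1: pair(t,h(h(h(y1,x2),s(nil)),c)) = pair(y2,h(w,c)).
Decompose pair/2: t = y2,  h(h(h(y1,x2),s(nil)),c) = h(w,c).
Bind t := y2; substituting into the one remaining equation that mentions t gives: s(s(s(pair(u,y2)))) = s(s(s(pair(s(y2),s(m))))).
Decompose h/2: h(h(y1,x2),s(nil)) = w,  c = c.
Bind w := h(h(y1,x2),s(nil)); substituting into the one remaining equation that mentions w gives: pair(m,s(pair(h(v,m),pair(h(h(y1,x2),s(nil)),m)))) = pair(m,s(pair(q,v))).
Delete trivial equation c = c.
Decompose pair/2: m = m,  s(pair(h(v,m),pair(h(h(y1,x2),s(nil)),m))) = s(pair(q,v)).
Delete trivial equation m = m.
Decompose s/1: pair(h(v,m),pair(h(h(y1,x2),s(nil)),m)) = pair(q,v).
Decompose pair/2: h(v,m) = q,  pair(h(h(y1,x2),s(nil)),m) = v.
Bind q := h(v,m); no other remaining equation mentions q.
Bind v := pair(h(h(y1,x2),s(nil)),m); no other remaining equation mentions v. Substituting into the earlier binding gives q := h(pair(h(h(y1,x2),s(nil)),m),m).
Decompose pair/2: h(u,d) = h(x2,d),  pair(y1,one) = pair(h(x2,nil),one).
Decompose h/2: u = x2,  d = d.
Bind u := x2; substituting into the one remaining equation that mentions u gives: s(s(s(pair(x2,y2)))) = s(s(s(pair(s(y2),s(m))))).
Delete trivial equation d = d.
Decompose pair/2: y1 = h(x2,nil),  one = one.
Bind y1 := h(x2,nil); no other remaining equation mentions y1. Substituting into the earlier bindings gives w := h(h(h(x2,nil),x2),s(nil)), q := h(pair(h(h(h(x2,nil),x2),s(nil)),m),m), v := pair(h(h(h(x2,nil),x2),s(nil)),m).
Delete trivial equation one = one.
Decompose s/1: s(s(pair(x2,y2))) = s(s(pair(s(y2),s(m)))).
Decompose s/1: s(pair(x2,y2)) = s(pair(s(y2),s(m))).
Decompose s/1: pair(x2,y2) = pair(s(y2),s(m)).
Decompose pair/2: x2 = s(y2),  y2 = s(m).
Bind x2 := s(y2); no other remaining equation mentions x2. Substituting into the earlier bindings gives w := h(h(h(s(y2),nil),s(y2)),s(nil)), q := h(pair(h(h(h(s(y2),nil),s(y2)),s(nil)),m),m), v := pair(h(h(h(s(y2),nil),s(y2)),s(nil)),m), u := s(y2), y1 := h(s(y2),nil).
Bind y2 := s(m). Substituting into the earlier bindings gives t := s(m), w := h(h(h(s(s(m)),nil),s(s(m))),s(nil)), q := h(pair(h(h(h(s(s(m)),nil),s(s(m))),s(nil)),m),m), v := pair(h(h(h(s(s(m)),nil),s(s(m))),s(nil)),m), u := s(s(m)), y1 := h(s(s(m)),nil), x2 := s(s(m)).
MGU = { t -> s(m), w -> h(h(h(s(s(m)),nil),s(s(m))),s(nil)), q -> h(pair(h(h(h(s(s(m)),nil),s(s(m))),s(nil)),m),m), v -> pair(h(h(h(s(s(m)),nil),s(s(m))),s(nil)),m), u -> s(s(m)), y1 -> h(s(s(m)),nil), x2 -> s(s(m)), y2 -> s(m) }, so w -> h(h(h(s(s(m)),nil),s(s(m))),s(nil)).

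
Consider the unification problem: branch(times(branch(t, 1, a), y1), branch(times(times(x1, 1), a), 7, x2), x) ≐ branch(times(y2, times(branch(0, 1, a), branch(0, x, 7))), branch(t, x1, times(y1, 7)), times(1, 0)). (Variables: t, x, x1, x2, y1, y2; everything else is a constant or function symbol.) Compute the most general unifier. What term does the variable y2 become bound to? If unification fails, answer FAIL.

Decompose branch/3: times(branch(t, 1, a), y1) ≐ times(y2, times(branch(0, 1, a), branch(0, x, 7))),  branch(times(times(x1, 1), a), 7, x2) ≐ branch(t, x1, times(y1, 7)),  x ≐ times(1, 0).
Decompose times/2: branch(t, 1, a) ≐ y2,  y1 ≐ times(branch(0, 1, a), branch(0, x, 7)).
Bind y2 := branch(t, 1, a); no other remaining equation mentions y2.
Bind y1 := times(branch(0, 1, a), branch(0, x, 7)); substituting into the one remaining equation that mentions y1 gives: branch(times(times(x1, 1), a), 7, x2) ≐ branch(t, x1, times(times(branch(0, 1, a), branch(0, x, 7)), 7)).
Decompose branch/3: times(times(x1, 1), a) ≐ t,  7 ≐ x1,  x2 ≐ times(times(branch(0, 1, a), branch(0, x, 7)), 7).
Bind t := times(times(x1, 1), a); no other remaining equation mentions t. Substituting into the earlier binding gives y2 := branch(times(times(x1, 1), a), 1, a).
Bind x1 := 7; no other remaining equation mentions x1. Substituting into the earlier bindings gives y2 := branch(times(times(7, 1), a), 1, a), t := times(times(7, 1), a).
Bind x2 := times(times(branch(0, 1, a), branch(0, x, 7)), 7); no other remaining equation mentions x2.
Bind x := times(1, 0). Substituting into the earlier bindings gives y1 := times(branch(0, 1, a), branch(0, times(1, 0), 7)), x2 := times(times(branch(0, 1, a), branch(0, times(1, 0), 7)), 7).
MGU = { y2 ↦ branch(times(times(7, 1), a), 1, a), y1 ↦ times(branch(0, 1, a), branch(0, times(1, 0), 7)), t ↦ times(times(7, 1), a), x1 ↦ 7, x2 ↦ times(times(branch(0, 1, a), branch(0, times(1, 0), 7)), 7), x ↦ times(1, 0) }, so y2 ↦ branch(times(times(7, 1), a), 1, a).

branch(times(times(7, 1), a), 1, a)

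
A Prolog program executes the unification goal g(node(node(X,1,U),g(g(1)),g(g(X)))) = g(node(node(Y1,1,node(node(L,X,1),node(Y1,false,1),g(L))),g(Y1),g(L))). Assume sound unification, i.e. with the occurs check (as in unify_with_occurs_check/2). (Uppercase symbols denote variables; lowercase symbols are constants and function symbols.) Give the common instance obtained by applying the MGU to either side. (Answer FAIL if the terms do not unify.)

Decompose g/1: node(node(X,1,U),g(g(1)),g(g(X))) = node(node(Y1,1,node(node(L,X,1),node(Y1,false,1),g(L))),g(Y1),g(L)).
Decompose node/3: node(X,1,U) = node(Y1,1,node(node(L,X,1),node(Y1,false,1),g(L))),  g(g(1)) = g(Y1),  g(g(X)) = g(L).
Decompose node/3: X = Y1,  1 = 1,  U = node(node(L,X,1),node(Y1,false,1),g(L)).
Bind X := Y1; substituting into the 2 remaining equations that mention X gives: U = node(node(L,Y1,1),node(Y1,false,1),g(L)),  g(g(Y1)) = g(L).
Delete trivial equation 1 = 1.
Bind U := node(node(L,Y1,1),node(Y1,false,1),g(L)); no other remaining equation mentions U.
Decompose g/1: g(1) = Y1.
Bind Y1 := g(1); substituting into the remaining equation gives: g(g(g(1))) = g(L). Substituting into the earlier bindings gives X := g(1), U := node(node(L,g(1),1),node(g(1),false,1),g(L)).
Decompose g/1: g(g(1)) = L.
Bind L := g(g(1)). Substituting into the earlier binding gives U := node(node(g(g(1)),g(1),1),node(g(1),false,1),g(g(g(1)))).
Applying the MGU to either side gives g(node(node(g(1),1,node(node(g(g(1)),g(1),1),node(g(1),false,1),g(g(g(1))))),g(g(1)),g(g(g(1))))).

g(node(node(g(1),1,node(node(g(g(1)),g(1),1),node(g(1),false,1),g(g(g(1))))),g(g(1)),g(g(g(1)))))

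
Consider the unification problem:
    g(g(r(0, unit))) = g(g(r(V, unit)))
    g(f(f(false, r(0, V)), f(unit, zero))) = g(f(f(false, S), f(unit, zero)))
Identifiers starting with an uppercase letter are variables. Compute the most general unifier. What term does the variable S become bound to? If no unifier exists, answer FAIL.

Decompose g/1: g(r(0, unit)) = g(r(V, unit)).
Decompose g/1: r(0, unit) = r(V, unit).
Decompose r/2: 0 = V,  unit = unit.
Bind V := 0; substituting into the one remaining equation that mentions V gives: g(f(f(false, r(0, 0)), f(unit, zero))) = g(f(f(false, S), f(unit, zero))).
Delete trivial equation unit = unit.
Decompose g/1: f(f(false, r(0, 0)), f(unit, zero)) = f(f(false, S), f(unit, zero)).
Decompose f/2: f(false, r(0, 0)) = f(false, S),  f(unit, zero) = f(unit, zero).
Decompose f/2: false = false,  r(0, 0) = S.
Delete trivial equation false = false.
Bind S := r(0, 0); no other remaining equation mentions S.
Delete trivial equation f(unit, zero) = f(unit, zero).
MGU = { V := 0, S := r(0, 0) }, so S := r(0, 0).

r(0, 0)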